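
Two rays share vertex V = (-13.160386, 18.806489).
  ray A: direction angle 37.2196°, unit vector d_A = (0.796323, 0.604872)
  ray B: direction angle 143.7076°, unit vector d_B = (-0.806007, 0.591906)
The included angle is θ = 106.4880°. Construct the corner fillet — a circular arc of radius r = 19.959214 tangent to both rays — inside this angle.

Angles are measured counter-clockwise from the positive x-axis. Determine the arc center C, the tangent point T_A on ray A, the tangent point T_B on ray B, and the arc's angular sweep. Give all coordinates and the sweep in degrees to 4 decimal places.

bisector direction at 90.4636° = (-0.008091,0.999967)
center distance |VC| = r/sin(θ/2) = 19.959214/sin(53.2440°) = 24.911925
C = V + |VC|·bis = (-13.3620,43.7176)
T_A = V + ((C−V)·d_A)·d_A = V + 14.9075·d_A = (-1.2892,27.8236)
T_B = V + ((C−V)·d_B)·d_B = V + 14.9075·d_B = (-25.1759,27.6303)
sweep = 180° − θ = 73.5120°

center=(-13.3620,43.7176) T_A=(-1.2892,27.8236) T_B=(-25.1759,27.6303) sweep=73.5120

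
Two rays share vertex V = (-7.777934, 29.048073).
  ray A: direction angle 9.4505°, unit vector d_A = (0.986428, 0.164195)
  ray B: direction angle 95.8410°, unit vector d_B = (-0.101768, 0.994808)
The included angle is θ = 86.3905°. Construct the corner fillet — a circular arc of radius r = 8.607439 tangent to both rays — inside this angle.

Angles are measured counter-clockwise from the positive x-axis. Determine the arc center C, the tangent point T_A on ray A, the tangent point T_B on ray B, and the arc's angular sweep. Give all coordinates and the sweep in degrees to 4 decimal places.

bisector direction at 52.6457° = (0.606741,0.794899)
center distance |VC| = r/sin(θ/2) = 8.607439/sin(43.1953°) = 12.575028
C = V + |VC|·bis = (-0.1481,39.0440)
T_A = V + ((C−V)·d_A)·d_A = V + 9.1675·d_A = (1.2652,30.5533)
T_B = V + ((C−V)·d_B)·d_B = V + 9.1675·d_B = (-8.7109,38.1680)
sweep = 180° − θ = 93.6095°

center=(-0.1481,39.0440) T_A=(1.2652,30.5533) T_B=(-8.7109,38.1680) sweep=93.6095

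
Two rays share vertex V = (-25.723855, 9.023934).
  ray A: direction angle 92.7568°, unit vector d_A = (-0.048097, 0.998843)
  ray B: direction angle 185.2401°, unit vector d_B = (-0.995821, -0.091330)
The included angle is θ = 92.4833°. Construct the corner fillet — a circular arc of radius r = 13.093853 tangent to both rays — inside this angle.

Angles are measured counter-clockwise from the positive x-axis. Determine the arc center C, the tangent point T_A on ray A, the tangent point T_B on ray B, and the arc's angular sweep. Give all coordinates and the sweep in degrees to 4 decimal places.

center=(-39.4056,20.9179) T_A=(-26.3269,21.5477) T_B=(-38.2097,7.8788) sweep=87.5167

bisector direction at 138.9985° = (-0.754692,0.656079)
center distance |VC| = r/sin(θ/2) = 13.093853/sin(46.2416°) = 18.128922
C = V + |VC|·bis = (-39.4056,20.9179)
T_A = V + ((C−V)·d_A)·d_A = V + 12.5383·d_A = (-26.3269,21.5477)
T_B = V + ((C−V)·d_B)·d_B = V + 12.5383·d_B = (-38.2097,7.8788)
sweep = 180° − θ = 87.5167°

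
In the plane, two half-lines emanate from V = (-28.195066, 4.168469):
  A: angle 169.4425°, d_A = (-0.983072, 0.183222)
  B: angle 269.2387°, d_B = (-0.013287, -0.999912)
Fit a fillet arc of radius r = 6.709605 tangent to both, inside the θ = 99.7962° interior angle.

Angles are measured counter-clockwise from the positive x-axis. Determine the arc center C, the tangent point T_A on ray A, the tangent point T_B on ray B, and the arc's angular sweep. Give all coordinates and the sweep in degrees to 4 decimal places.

bisector direction at 219.3406° = (-0.773391,-0.633929)
center distance |VC| = r/sin(θ/2) = 6.709605/sin(49.8981°) = 8.771872
C = V + |VC|·bis = (-34.9792,-1.3923)
T_A = V + ((C−V)·d_A)·d_A = V + 5.6504·d_A = (-33.7498,5.2037)
T_B = V + ((C−V)·d_B)·d_B = V + 5.6504·d_B = (-28.2701,-1.4814)
sweep = 180° − θ = 80.2038°

center=(-34.9792,-1.3923) T_A=(-33.7498,5.2037) T_B=(-28.2701,-1.4814) sweep=80.2038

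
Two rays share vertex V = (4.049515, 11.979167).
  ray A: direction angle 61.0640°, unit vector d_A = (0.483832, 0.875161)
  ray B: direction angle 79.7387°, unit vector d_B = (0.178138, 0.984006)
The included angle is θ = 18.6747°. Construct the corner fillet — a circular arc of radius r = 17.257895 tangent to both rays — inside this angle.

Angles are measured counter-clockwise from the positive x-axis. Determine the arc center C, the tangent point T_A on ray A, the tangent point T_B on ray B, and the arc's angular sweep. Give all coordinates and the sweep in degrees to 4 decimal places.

center=(39.7285,112.1847) T_A=(54.8319,103.8348) T_B=(22.7466,115.2590) sweep=161.3253

bisector direction at 70.4013° = (0.335429,0.942065)
center distance |VC| = r/sin(θ/2) = 17.257895/sin(9.3374°) = 106.367973
C = V + |VC|·bis = (39.7285,112.1847)
T_A = V + ((C−V)·d_A)·d_A = V + 104.9586·d_A = (54.8319,103.8348)
T_B = V + ((C−V)·d_B)·d_B = V + 104.9586·d_B = (22.7466,115.2590)
sweep = 180° − θ = 161.3253°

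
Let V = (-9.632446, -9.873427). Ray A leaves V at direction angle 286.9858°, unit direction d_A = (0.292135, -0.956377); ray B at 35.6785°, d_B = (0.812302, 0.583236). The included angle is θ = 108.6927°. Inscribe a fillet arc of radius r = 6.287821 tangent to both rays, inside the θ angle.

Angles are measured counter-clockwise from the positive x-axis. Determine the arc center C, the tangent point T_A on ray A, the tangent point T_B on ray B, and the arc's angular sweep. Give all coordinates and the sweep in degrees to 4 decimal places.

center=(-2.3012,-12.3503) T_A=(-8.3148,-14.1872) T_B=(-5.9685,-7.2427) sweep=71.3073

bisector direction at 341.3322° = (0.947390,-0.320081)
center distance |VC| = r/sin(θ/2) = 6.287821/sin(54.3464°) = 7.738330
C = V + |VC|·bis = (-2.3012,-12.3503)
T_A = V + ((C−V)·d_A)·d_A = V + 4.5105·d_A = (-8.3148,-14.1872)
T_B = V + ((C−V)·d_B)·d_B = V + 4.5105·d_B = (-5.9685,-7.2427)
sweep = 180° − θ = 71.3073°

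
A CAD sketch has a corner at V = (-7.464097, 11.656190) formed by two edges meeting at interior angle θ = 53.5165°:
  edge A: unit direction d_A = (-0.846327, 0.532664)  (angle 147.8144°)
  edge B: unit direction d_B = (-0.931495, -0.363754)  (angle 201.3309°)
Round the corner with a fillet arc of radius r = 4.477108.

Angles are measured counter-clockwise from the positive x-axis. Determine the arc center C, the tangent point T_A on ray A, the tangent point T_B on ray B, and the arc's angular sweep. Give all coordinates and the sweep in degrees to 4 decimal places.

bisector direction at 174.5727° = (-0.995517,0.094584)
center distance |VC| = r/sin(θ/2) = 4.477108/sin(26.7583°) = 9.944112
C = V + |VC|·bis = (-17.3636,12.5967)
T_A = V + ((C−V)·d_A)·d_A = V + 8.8792·d_A = (-14.9788,16.3858)
T_B = V + ((C−V)·d_B)·d_B = V + 8.8792·d_B = (-15.7351,8.4263)
sweep = 180° − θ = 126.4835°

center=(-17.3636,12.5967) T_A=(-14.9788,16.3858) T_B=(-15.7351,8.4263) sweep=126.4835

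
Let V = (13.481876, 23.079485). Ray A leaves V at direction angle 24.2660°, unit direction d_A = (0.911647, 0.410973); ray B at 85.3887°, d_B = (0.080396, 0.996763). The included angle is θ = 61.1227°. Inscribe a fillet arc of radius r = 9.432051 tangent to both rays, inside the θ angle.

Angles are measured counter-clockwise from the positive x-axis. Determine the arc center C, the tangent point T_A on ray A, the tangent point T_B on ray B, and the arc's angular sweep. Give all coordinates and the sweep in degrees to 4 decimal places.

center=(24.1676,38.2428) T_A=(28.0439,29.6441) T_B=(14.7661,39.0011) sweep=118.8773

bisector direction at 54.8274° = (0.576042,0.817420)
center distance |VC| = r/sin(θ/2) = 9.432051/sin(30.5614°) = 18.550208
C = V + |VC|·bis = (24.1676,38.2428)
T_A = V + ((C−V)·d_A)·d_A = V + 15.9733·d_A = (28.0439,29.6441)
T_B = V + ((C−V)·d_B)·d_B = V + 15.9733·d_B = (14.7661,39.0011)
sweep = 180° − θ = 118.8773°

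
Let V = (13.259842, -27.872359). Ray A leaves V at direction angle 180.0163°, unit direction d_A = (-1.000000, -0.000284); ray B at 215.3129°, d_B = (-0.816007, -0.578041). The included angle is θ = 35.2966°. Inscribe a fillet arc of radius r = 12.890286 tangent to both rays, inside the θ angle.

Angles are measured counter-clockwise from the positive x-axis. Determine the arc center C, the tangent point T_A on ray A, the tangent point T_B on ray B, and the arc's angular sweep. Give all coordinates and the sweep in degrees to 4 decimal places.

bisector direction at 197.6646° = (-0.952849,-0.303444)
center distance |VC| = r/sin(θ/2) = 12.890286/sin(17.6483°) = 42.517878
C = V + |VC|·bis = (-27.2533,-40.7742)
T_A = V + ((C−V)·d_A)·d_A = V + 40.5168·d_A = (-27.2569,-27.8839)
T_B = V + ((C−V)·d_B)·d_B = V + 40.5168·d_B = (-19.8022,-51.2927)
sweep = 180° − θ = 144.7034°

center=(-27.2533,-40.7742) T_A=(-27.2569,-27.8839) T_B=(-19.8022,-51.2927) sweep=144.7034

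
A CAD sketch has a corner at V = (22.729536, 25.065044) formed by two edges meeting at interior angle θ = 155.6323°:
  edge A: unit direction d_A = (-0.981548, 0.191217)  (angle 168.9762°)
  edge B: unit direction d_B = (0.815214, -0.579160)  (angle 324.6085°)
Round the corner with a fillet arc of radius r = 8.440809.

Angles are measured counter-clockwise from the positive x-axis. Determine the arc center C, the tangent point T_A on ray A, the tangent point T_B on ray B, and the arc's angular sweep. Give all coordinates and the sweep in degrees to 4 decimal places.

bisector direction at 246.7923° = (-0.394065,-0.919083)
center distance |VC| = r/sin(θ/2) = 8.440809/sin(77.8161°) = 8.635316
C = V + |VC|·bis = (19.3267,17.1285)
T_A = V + ((C−V)·d_A)·d_A = V + 1.8225·d_A = (20.9407,25.4135)
T_B = V + ((C−V)·d_B)·d_B = V + 1.8225·d_B = (24.2152,24.0095)
sweep = 180° − θ = 24.3677°

center=(19.3267,17.1285) T_A=(20.9407,25.4135) T_B=(24.2152,24.0095) sweep=24.3677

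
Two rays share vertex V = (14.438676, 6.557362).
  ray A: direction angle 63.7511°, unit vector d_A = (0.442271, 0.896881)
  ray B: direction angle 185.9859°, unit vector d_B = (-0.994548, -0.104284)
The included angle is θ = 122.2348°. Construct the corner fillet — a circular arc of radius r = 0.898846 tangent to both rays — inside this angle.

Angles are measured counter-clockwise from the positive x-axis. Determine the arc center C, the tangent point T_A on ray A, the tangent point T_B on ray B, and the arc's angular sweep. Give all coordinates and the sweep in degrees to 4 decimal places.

center=(13.8518,7.3996) T_A=(14.6580,7.0021) T_B=(13.9455,6.5057) sweep=57.7652

bisector direction at 124.8685° = (-0.571695,0.820466)
center distance |VC| = r/sin(θ/2) = 0.898846/sin(61.1174°) = 1.026535
C = V + |VC|·bis = (13.8518,7.3996)
T_A = V + ((C−V)·d_A)·d_A = V + 0.4958·d_A = (14.6580,7.0021)
T_B = V + ((C−V)·d_B)·d_B = V + 0.4958·d_B = (13.9455,6.5057)
sweep = 180° − θ = 57.7652°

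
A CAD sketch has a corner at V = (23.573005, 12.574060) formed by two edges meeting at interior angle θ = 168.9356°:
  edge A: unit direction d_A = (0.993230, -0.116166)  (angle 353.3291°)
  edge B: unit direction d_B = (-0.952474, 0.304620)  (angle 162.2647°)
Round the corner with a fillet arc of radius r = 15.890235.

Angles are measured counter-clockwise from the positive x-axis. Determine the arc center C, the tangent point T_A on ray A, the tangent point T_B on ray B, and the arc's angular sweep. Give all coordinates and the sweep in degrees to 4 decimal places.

bisector direction at 77.7969° = (0.211378,0.977404)
center distance |VC| = r/sin(θ/2) = 15.890235/sin(84.4678°) = 15.964595
C = V + |VC|·bis = (26.9476,28.1779)
T_A = V + ((C−V)·d_A)·d_A = V + 1.5391·d_A = (25.1017,12.3953)
T_B = V + ((C−V)·d_B)·d_B = V + 1.5391·d_B = (22.1071,13.0429)
sweep = 180° − θ = 11.0644°

center=(26.9476,28.1779) T_A=(25.1017,12.3953) T_B=(22.1071,13.0429) sweep=11.0644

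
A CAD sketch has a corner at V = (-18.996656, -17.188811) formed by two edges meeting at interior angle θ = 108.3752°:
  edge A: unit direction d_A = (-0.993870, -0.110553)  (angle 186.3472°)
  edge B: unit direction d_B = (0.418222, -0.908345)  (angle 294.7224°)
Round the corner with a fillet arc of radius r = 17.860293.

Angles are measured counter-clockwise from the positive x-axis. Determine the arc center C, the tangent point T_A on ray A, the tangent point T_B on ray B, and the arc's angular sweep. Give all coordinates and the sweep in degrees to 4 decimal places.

center=(-29.8303,-36.3643) T_A=(-31.8048,-18.6135) T_B=(-13.6070,-28.8948) sweep=71.6248

bisector direction at 240.5348° = (-0.491895,-0.870655)
center distance |VC| = r/sin(θ/2) = 17.860293/sin(54.1876°) = 22.024261
C = V + |VC|·bis = (-29.8303,-36.3643)
T_A = V + ((C−V)·d_A)·d_A = V + 12.8871·d_A = (-31.8048,-18.6135)
T_B = V + ((C−V)·d_B)·d_B = V + 12.8871·d_B = (-13.6070,-28.8948)
sweep = 180° − θ = 71.6248°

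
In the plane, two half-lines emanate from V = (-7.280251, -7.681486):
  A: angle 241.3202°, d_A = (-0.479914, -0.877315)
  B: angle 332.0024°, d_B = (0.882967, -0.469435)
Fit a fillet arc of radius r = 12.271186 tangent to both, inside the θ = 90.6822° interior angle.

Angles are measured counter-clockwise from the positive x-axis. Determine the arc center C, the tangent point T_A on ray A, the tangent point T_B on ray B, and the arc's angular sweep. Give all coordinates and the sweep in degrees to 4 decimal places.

center=(-2.3340,-24.2089) T_A=(-13.0997,-18.3198) T_B=(3.4266,-13.3738) sweep=89.3178

bisector direction at 286.6613° = (0.286714,-0.958016)
center distance |VC| = r/sin(θ/2) = 12.271186/sin(45.3411°) = 17.251679
C = V + |VC|·bis = (-2.3340,-24.2089)
T_A = V + ((C−V)·d_A)·d_A = V + 12.1259·d_A = (-13.0997,-18.3198)
T_B = V + ((C−V)·d_B)·d_B = V + 12.1259·d_B = (3.4266,-13.3738)
sweep = 180° − θ = 89.3178°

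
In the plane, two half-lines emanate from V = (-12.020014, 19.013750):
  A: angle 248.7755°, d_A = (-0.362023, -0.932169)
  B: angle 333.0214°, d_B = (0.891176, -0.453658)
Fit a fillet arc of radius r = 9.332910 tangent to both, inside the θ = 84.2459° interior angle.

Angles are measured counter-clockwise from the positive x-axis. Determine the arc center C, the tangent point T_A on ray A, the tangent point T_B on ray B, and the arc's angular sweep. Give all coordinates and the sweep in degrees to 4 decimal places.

bisector direction at 290.8985° = (0.356713,-0.934214)
center distance |VC| = r/sin(θ/2) = 9.332910/sin(42.1230°) = 13.914685
C = V + |VC|·bis = (-7.0565,6.0145)
T_A = V + ((C−V)·d_A)·d_A = V + 10.3206·d_A = (-15.7563,9.3932)
T_B = V + ((C−V)·d_B)·d_B = V + 10.3206·d_B = (-2.8225,14.3317)
sweep = 180° − θ = 95.7541°

center=(-7.0565,6.0145) T_A=(-15.7563,9.3932) T_B=(-2.8225,14.3317) sweep=95.7541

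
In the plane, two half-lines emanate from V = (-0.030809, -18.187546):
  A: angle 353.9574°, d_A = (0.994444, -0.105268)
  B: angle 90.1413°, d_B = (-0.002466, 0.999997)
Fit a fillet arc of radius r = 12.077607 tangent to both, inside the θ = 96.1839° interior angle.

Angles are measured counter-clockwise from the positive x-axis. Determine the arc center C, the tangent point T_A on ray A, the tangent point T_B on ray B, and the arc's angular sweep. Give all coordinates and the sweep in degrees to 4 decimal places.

bisector direction at 42.0494° = (0.742568,0.669770)
center distance |VC| = r/sin(θ/2) = 12.077607/sin(48.0919°) = 16.228594
C = V + |VC|·bis = (12.0200,-7.3181)
T_A = V + ((C−V)·d_A)·d_A = V + 10.8397·d_A = (10.7486,-19.3286)
T_B = V + ((C−V)·d_B)·d_B = V + 10.8397·d_B = (-0.0575,-7.3479)
sweep = 180° − θ = 83.8161°

center=(12.0200,-7.3181) T_A=(10.7486,-19.3286) T_B=(-0.0575,-7.3479) sweep=83.8161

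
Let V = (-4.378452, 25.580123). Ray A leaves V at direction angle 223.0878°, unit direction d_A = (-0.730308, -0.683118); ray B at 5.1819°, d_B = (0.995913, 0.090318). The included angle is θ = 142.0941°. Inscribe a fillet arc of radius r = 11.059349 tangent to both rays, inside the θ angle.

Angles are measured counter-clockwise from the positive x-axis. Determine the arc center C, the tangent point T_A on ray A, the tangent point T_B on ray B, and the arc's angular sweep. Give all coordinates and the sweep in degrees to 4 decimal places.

bisector direction at 294.1348° = (0.408886,-0.912586)
center distance |VC| = r/sin(θ/2) = 11.059349/sin(71.0470°) = 11.693294
C = V + |VC|·bis = (0.4028,14.9090)
T_A = V + ((C−V)·d_A)·d_A = V + 3.7979·d_A = (-7.1521,22.9857)
T_B = V + ((C−V)·d_B)·d_B = V + 3.7979·d_B = (-0.5961,25.9231)
sweep = 180° − θ = 37.9059°

center=(0.4028,14.9090) T_A=(-7.1521,22.9857) T_B=(-0.5961,25.9231) sweep=37.9059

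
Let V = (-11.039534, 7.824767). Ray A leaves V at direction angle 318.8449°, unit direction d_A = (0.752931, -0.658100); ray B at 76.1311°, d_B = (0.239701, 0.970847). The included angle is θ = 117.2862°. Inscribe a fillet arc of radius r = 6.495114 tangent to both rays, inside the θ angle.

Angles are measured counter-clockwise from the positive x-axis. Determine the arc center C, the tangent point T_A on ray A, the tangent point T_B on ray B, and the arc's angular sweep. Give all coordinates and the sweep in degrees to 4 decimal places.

bisector direction at 17.4880° = (0.953780,0.300506)
center distance |VC| = r/sin(θ/2) = 6.495114/sin(58.6431°) = 7.606032
C = V + |VC|·bis = (-3.7851,10.1104)
T_A = V + ((C−V)·d_A)·d_A = V + 3.9579·d_A = (-8.0595,5.2201)
T_B = V + ((C−V)·d_B)·d_B = V + 3.9579·d_B = (-10.0908,11.6673)
sweep = 180° − θ = 62.7138°

center=(-3.7851,10.1104) T_A=(-8.0595,5.2201) T_B=(-10.0908,11.6673) sweep=62.7138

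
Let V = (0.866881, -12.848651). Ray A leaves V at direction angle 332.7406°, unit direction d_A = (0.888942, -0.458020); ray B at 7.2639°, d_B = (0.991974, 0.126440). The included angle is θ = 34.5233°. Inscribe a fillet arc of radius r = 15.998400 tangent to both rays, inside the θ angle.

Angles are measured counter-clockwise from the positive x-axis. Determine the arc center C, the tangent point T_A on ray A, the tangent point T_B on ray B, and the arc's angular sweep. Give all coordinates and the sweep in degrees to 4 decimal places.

bisector direction at 350.0023° = (0.984815,-0.173610)
center distance |VC| = r/sin(θ/2) = 15.998400/sin(17.2616°) = 53.914635
C = V + |VC|·bis = (53.9628,-22.2087)
T_A = V + ((C−V)·d_A)·d_A = V + 51.4863·d_A = (46.6352,-36.4304)
T_B = V + ((C−V)·d_B)·d_B = V + 51.4863·d_B = (51.9400,-6.3387)
sweep = 180° − θ = 145.4767°

center=(53.9628,-22.2087) T_A=(46.6352,-36.4304) T_B=(51.9400,-6.3387) sweep=145.4767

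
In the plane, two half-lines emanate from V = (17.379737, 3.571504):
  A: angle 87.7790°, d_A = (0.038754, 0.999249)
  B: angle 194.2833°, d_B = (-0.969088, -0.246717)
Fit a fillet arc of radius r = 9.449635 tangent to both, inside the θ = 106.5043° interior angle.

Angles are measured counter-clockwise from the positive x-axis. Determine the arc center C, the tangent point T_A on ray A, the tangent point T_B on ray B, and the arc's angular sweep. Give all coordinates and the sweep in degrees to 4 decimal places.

center=(8.2106,10.9882) T_A=(17.6532,10.6220) T_B=(10.5420,1.8307) sweep=73.4957

bisector direction at 141.0311° = (-0.777488,0.628898)
center distance |VC| = r/sin(θ/2) = 9.449635/sin(53.2522°) = 11.793230
C = V + |VC|·bis = (8.2106,10.9882)
T_A = V + ((C−V)·d_A)·d_A = V + 7.0558·d_A = (17.6532,10.6220)
T_B = V + ((C−V)·d_B)·d_B = V + 7.0558·d_B = (10.5420,1.8307)
sweep = 180° − θ = 73.4957°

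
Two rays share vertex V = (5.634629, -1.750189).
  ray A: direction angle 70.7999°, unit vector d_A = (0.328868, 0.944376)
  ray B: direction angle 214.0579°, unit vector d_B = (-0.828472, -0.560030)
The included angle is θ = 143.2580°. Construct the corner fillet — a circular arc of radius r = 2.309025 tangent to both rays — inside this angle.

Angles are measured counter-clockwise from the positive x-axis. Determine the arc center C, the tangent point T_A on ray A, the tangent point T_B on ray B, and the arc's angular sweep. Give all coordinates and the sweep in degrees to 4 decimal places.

bisector direction at 142.4289° = (-0.792597,0.609745)
center distance |VC| = r/sin(θ/2) = 2.309025/sin(71.6290°) = 2.433022
C = V + |VC|·bis = (3.7062,-0.2667)
T_A = V + ((C−V)·d_A)·d_A = V + 0.7668·d_A = (5.8868,-1.0260)
T_B = V + ((C−V)·d_B)·d_B = V + 0.7668·d_B = (4.9993,-2.1796)
sweep = 180° − θ = 36.7420°

center=(3.7062,-0.2667) T_A=(5.8868,-1.0260) T_B=(4.9993,-2.1796) sweep=36.7420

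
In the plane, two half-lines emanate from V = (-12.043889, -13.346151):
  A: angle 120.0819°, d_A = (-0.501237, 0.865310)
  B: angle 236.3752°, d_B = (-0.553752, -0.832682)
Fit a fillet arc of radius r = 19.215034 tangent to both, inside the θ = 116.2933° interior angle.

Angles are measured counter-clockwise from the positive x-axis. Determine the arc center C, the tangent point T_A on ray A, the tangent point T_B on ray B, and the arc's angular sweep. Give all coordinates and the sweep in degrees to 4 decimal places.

center=(-34.6549,-12.6468) T_A=(-18.0280,-3.0156) T_B=(-18.6549,-23.2872) sweep=63.7067

bisector direction at 178.2286° = (-0.999522,0.030913)
center distance |VC| = r/sin(θ/2) = 19.215034/sin(58.1467°) = 22.621847
C = V + |VC|·bis = (-34.6549,-12.6468)
T_A = V + ((C−V)·d_A)·d_A = V + 11.9386·d_A = (-18.0280,-3.0156)
T_B = V + ((C−V)·d_B)·d_B = V + 11.9386·d_B = (-18.6549,-23.2872)
sweep = 180° − θ = 63.7067°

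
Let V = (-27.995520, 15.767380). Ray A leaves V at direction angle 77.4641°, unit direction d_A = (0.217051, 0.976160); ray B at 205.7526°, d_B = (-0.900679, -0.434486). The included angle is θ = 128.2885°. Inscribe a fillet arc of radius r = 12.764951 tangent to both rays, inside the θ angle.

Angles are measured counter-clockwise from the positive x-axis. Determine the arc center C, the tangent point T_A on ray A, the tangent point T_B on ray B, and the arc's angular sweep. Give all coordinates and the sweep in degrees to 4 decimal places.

bisector direction at 141.6084° = (-0.783784,0.621034)
center distance |VC| = r/sin(θ/2) = 12.764951/sin(64.1442°) = 14.184936
C = V + |VC|·bis = (-39.1134,24.5767)
T_A = V + ((C−V)·d_A)·d_A = V + 6.1861·d_A = (-26.6528,21.8061)
T_B = V + ((C−V)·d_B)·d_B = V + 6.1861·d_B = (-33.5673,13.0796)
sweep = 180° − θ = 51.7115°

center=(-39.1134,24.5767) T_A=(-26.6528,21.8061) T_B=(-33.5673,13.0796) sweep=51.7115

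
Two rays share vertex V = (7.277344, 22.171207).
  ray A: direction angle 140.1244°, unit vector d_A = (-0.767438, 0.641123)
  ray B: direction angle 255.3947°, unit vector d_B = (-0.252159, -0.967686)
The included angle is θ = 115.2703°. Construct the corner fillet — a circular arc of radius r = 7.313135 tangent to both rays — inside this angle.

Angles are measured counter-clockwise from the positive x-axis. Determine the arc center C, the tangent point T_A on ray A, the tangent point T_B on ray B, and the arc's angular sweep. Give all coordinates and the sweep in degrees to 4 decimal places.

bisector direction at 197.7596° = (-0.952345,-0.305023)
center distance |VC| = r/sin(θ/2) = 7.313135/sin(57.6352°) = 8.658117
C = V + |VC|·bis = (-0.9682,19.5303)
T_A = V + ((C−V)·d_A)·d_A = V + 4.6348·d_A = (3.7204,25.1427)
T_B = V + ((C−V)·d_B)·d_B = V + 4.6348·d_B = (6.1086,17.6862)
sweep = 180° − θ = 64.7297°

center=(-0.9682,19.5303) T_A=(3.7204,25.1427) T_B=(6.1086,17.6862) sweep=64.7297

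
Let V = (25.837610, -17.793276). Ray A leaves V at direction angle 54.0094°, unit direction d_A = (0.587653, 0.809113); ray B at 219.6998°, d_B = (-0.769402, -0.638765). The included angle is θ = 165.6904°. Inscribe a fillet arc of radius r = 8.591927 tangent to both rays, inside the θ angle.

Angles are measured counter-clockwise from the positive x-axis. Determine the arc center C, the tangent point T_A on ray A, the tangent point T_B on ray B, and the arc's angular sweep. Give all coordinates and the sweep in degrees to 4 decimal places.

bisector direction at 136.8546° = (-0.729621,0.683852)
center distance |VC| = r/sin(θ/2) = 8.591927/sin(82.8452°) = 8.659355
C = V + |VC|·bis = (19.5196,-11.8716)
T_A = V + ((C−V)·d_A)·d_A = V + 1.0785·d_A = (26.4714,-16.9206)
T_B = V + ((C−V)·d_B)·d_B = V + 1.0785·d_B = (25.0078,-18.4822)
sweep = 180° − θ = 14.3096°

center=(19.5196,-11.8716) T_A=(26.4714,-16.9206) T_B=(25.0078,-18.4822) sweep=14.3096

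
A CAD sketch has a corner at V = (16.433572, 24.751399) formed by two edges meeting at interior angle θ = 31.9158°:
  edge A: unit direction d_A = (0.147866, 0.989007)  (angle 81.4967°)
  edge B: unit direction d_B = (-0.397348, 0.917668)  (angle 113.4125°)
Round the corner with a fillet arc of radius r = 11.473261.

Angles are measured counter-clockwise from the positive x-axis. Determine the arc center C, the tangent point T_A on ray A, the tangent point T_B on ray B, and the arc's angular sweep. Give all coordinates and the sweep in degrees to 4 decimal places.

bisector direction at 97.4546° = (-0.129741,0.991548)
center distance |VC| = r/sin(θ/2) = 11.473261/sin(15.9579°) = 41.731426
C = V + |VC|·bis = (11.0193,66.1301)
T_A = V + ((C−V)·d_A)·d_A = V + 40.1233·d_A = (22.3665,64.4336)
T_B = V + ((C−V)·d_B)·d_B = V + 40.1233·d_B = (0.4907,61.5712)
sweep = 180° − θ = 148.0842°

center=(11.0193,66.1301) T_A=(22.3665,64.4336) T_B=(0.4907,61.5712) sweep=148.0842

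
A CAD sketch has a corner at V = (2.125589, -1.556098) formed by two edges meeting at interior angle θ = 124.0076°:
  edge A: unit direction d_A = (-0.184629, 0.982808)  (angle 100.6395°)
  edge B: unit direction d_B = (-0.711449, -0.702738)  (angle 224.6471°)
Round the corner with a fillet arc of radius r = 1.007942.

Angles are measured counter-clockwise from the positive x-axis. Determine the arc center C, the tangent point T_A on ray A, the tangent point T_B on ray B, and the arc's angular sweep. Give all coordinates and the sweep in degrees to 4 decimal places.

bisector direction at 162.6433° = (-0.954466,0.298320)
center distance |VC| = r/sin(θ/2) = 1.007942/sin(62.0038°) = 1.141525
C = V + |VC|·bis = (1.0360,-1.2156)
T_A = V + ((C−V)·d_A)·d_A = V + 0.5358·d_A = (2.0267,-1.0295)
T_B = V + ((C−V)·d_B)·d_B = V + 0.5358·d_B = (1.7444,-1.9327)
sweep = 180° − θ = 55.9924°

center=(1.0360,-1.2156) T_A=(2.0267,-1.0295) T_B=(1.7444,-1.9327) sweep=55.9924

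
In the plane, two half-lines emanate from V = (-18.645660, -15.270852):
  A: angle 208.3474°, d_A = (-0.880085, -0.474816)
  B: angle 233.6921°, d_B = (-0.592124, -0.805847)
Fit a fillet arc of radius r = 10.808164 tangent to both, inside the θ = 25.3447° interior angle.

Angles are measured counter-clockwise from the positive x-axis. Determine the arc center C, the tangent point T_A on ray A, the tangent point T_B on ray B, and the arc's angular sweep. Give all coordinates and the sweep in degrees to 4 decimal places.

bisector direction at 221.0197° = (-0.754483,-0.656319)
center distance |VC| = r/sin(θ/2) = 10.808164/sin(12.6723°) = 49.267894
C = V + |VC|·bis = (-55.8175,-47.6063)
T_A = V + ((C−V)·d_A)·d_A = V + 48.0678·d_A = (-60.9494,-38.0942)
T_B = V + ((C−V)·d_B)·d_B = V + 48.0678·d_B = (-47.1077,-54.0061)
sweep = 180° − θ = 154.6553°

center=(-55.8175,-47.6063) T_A=(-60.9494,-38.0942) T_B=(-47.1077,-54.0061) sweep=154.6553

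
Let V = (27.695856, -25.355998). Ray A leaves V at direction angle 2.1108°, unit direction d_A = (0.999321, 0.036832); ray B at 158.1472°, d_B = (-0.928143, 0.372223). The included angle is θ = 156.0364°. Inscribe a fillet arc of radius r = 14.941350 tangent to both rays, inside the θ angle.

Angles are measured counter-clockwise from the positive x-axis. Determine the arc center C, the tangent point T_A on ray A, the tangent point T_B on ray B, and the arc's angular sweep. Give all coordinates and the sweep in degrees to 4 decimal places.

bisector direction at 80.1290° = (0.171430,0.985196)
center distance |VC| = r/sin(θ/2) = 14.941350/sin(78.0182°) = 15.274118
C = V + |VC|·bis = (30.3143,-10.3080)
T_A = V + ((C−V)·d_A)·d_A = V + 3.1709·d_A = (30.8646,-25.2392)
T_B = V + ((C−V)·d_B)·d_B = V + 3.1709·d_B = (24.7528,-24.1757)
sweep = 180° − θ = 23.9636°

center=(30.3143,-10.3080) T_A=(30.8646,-25.2392) T_B=(24.7528,-24.1757) sweep=23.9636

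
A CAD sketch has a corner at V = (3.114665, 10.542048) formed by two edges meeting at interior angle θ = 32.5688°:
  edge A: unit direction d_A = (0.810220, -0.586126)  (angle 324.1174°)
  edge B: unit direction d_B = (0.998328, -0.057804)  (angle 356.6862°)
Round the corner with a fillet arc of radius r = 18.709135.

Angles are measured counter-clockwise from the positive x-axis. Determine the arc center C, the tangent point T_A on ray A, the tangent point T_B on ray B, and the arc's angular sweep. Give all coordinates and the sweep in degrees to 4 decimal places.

center=(65.9711,-11.8379) T_A=(55.0052,-26.9964) T_B=(67.0526,6.8400) sweep=147.4312

bisector direction at 340.4018° = (0.942068,-0.335422)
center distance |VC| = r/sin(θ/2) = 18.709135/sin(16.2844°) = 66.721743
C = V + |VC|·bis = (65.9711,-11.8379)
T_A = V + ((C−V)·d_A)·d_A = V + 64.0450·d_A = (55.0052,-26.9964)
T_B = V + ((C−V)·d_B)·d_B = V + 64.0450·d_B = (67.0526,6.8400)
sweep = 180° − θ = 147.4312°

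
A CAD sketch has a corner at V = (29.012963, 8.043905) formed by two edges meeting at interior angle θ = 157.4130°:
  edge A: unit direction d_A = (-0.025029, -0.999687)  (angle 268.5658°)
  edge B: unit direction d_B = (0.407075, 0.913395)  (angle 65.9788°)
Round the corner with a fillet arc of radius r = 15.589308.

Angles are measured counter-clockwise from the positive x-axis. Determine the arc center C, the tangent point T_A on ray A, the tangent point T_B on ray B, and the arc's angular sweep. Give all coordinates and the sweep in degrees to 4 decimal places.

bisector direction at 347.2723° = (0.975428,-0.220318)
center distance |VC| = r/sin(θ/2) = 15.589308/sin(78.7065°) = 15.897126
C = V + |VC|·bis = (44.5195,4.5415)
T_A = V + ((C−V)·d_A)·d_A = V + 3.1132·d_A = (28.9350,4.9317)
T_B = V + ((C−V)·d_B)·d_B = V + 3.1132·d_B = (30.2803,10.8875)
sweep = 180° − θ = 22.5870°

center=(44.5195,4.5415) T_A=(28.9350,4.9317) T_B=(30.2803,10.8875) sweep=22.5870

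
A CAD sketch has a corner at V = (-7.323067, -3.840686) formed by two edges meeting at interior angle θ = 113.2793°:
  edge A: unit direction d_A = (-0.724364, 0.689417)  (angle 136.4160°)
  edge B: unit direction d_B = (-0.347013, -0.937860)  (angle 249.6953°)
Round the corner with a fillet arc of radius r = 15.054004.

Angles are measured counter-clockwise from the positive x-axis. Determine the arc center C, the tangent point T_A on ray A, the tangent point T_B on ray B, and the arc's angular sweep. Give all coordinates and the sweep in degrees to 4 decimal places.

center=(-24.8810,-7.9122) T_A=(-14.5025,2.9924) T_B=(-10.7624,-13.1361) sweep=66.7207

bisector direction at 193.0557° = (-0.974151,-0.225897)
center distance |VC| = r/sin(θ/2) = 15.054004/sin(56.6397°) = 18.023813
C = V + |VC|·bis = (-24.8810,-7.9122)
T_A = V + ((C−V)·d_A)·d_A = V + 9.9113·d_A = (-14.5025,2.9924)
T_B = V + ((C−V)·d_B)·d_B = V + 9.9113·d_B = (-10.7624,-13.1361)
sweep = 180° − θ = 66.7207°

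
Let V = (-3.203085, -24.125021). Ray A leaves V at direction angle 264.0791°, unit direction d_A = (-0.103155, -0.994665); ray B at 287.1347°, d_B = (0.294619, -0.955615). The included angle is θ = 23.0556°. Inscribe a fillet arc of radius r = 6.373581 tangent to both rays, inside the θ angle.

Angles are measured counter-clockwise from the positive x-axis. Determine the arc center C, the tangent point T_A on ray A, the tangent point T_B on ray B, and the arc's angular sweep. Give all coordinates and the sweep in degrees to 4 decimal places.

bisector direction at 275.6069° = (0.097703,-0.995216)
center distance |VC| = r/sin(θ/2) = 6.373581/sin(11.5278°) = 31.892882
C = V + |VC|·bis = (-0.0871,-55.8653)
T_A = V + ((C−V)·d_A)·d_A = V + 31.2495·d_A = (-6.4266,-55.2078)
T_B = V + ((C−V)·d_B)·d_B = V + 31.2495·d_B = (6.0036,-53.9875)
sweep = 180° − θ = 156.9444°

center=(-0.0871,-55.8653) T_A=(-6.4266,-55.2078) T_B=(6.0036,-53.9875) sweep=156.9444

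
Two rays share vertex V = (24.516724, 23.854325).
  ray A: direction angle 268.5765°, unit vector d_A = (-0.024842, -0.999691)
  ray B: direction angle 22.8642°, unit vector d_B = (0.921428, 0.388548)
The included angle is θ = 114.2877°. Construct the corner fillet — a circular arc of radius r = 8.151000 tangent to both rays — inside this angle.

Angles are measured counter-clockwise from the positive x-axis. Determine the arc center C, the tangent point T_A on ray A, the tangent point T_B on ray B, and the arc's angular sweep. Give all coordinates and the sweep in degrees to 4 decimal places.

bisector direction at 325.7204° = (0.826298,-0.563233)
center distance |VC| = r/sin(θ/2) = 8.151000/sin(57.1439°) = 9.703163
C = V + |VC|·bis = (32.5344,18.3892)
T_A = V + ((C−V)·d_A)·d_A = V + 5.2643·d_A = (24.3859,18.5917)
T_B = V + ((C−V)·d_B)·d_B = V + 5.2643·d_B = (29.3674,25.8997)
sweep = 180° − θ = 65.7123°

center=(32.5344,18.3892) T_A=(24.3859,18.5917) T_B=(29.3674,25.8997) sweep=65.7123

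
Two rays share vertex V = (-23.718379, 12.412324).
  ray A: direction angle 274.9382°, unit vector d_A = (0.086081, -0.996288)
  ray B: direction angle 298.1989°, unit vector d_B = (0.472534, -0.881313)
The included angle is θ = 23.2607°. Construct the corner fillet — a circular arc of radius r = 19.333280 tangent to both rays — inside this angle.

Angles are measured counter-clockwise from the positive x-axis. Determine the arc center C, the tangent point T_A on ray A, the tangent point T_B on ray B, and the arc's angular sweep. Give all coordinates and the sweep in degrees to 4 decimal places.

center=(3.6289,-79.5065) T_A=(-15.6326,-81.1708) T_B=(20.6676,-70.3709) sweep=156.7393

bisector direction at 286.5686° = (0.285162,-0.958479)
center distance |VC| = r/sin(θ/2) = 19.333280/sin(11.6303°) = 95.900738
C = V + |VC|·bis = (3.6289,-79.5065)
T_A = V + ((C−V)·d_A)·d_A = V + 93.9318·d_A = (-15.6326,-81.1708)
T_B = V + ((C−V)·d_B)·d_B = V + 93.9318·d_B = (20.6676,-70.3709)
sweep = 180° − θ = 156.7393°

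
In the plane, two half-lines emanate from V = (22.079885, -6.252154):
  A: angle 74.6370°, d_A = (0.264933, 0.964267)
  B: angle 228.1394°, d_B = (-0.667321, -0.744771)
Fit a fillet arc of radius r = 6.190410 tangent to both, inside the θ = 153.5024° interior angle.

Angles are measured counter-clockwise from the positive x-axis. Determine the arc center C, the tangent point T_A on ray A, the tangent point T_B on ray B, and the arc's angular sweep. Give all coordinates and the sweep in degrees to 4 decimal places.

bisector direction at 151.3882° = (-0.877884,0.478873)
center distance |VC| = r/sin(θ/2) = 6.190410/sin(76.7512°) = 6.359679
C = V + |VC|·bis = (16.4968,-3.2067)
T_A = V + ((C−V)·d_A)·d_A = V + 1.4575·d_A = (22.4660,-4.8467)
T_B = V + ((C−V)·d_B)·d_B = V + 1.4575·d_B = (21.1073,-7.3377)
sweep = 180° − θ = 26.4976°

center=(16.4968,-3.2067) T_A=(22.4660,-4.8467) T_B=(21.1073,-7.3377) sweep=26.4976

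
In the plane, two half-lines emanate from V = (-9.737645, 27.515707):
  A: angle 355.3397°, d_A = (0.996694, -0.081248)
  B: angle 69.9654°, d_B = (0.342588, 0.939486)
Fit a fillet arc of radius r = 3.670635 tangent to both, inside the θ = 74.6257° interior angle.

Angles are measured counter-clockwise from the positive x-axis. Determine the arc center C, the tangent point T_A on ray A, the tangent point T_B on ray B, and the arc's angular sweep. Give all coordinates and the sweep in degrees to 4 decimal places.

bisector direction at 32.6526° = (0.841958,0.539543)
center distance |VC| = r/sin(θ/2) = 3.670635/sin(37.3128°) = 6.055487
C = V + |VC|·bis = (-4.6392,30.7829)
T_A = V + ((C−V)·d_A)·d_A = V + 4.8162·d_A = (-4.9374,27.1244)
T_B = V + ((C−V)·d_B)·d_B = V + 4.8162·d_B = (-8.0877,32.0404)
sweep = 180° − θ = 105.3743°

center=(-4.6392,30.7829) T_A=(-4.9374,27.1244) T_B=(-8.0877,32.0404) sweep=105.3743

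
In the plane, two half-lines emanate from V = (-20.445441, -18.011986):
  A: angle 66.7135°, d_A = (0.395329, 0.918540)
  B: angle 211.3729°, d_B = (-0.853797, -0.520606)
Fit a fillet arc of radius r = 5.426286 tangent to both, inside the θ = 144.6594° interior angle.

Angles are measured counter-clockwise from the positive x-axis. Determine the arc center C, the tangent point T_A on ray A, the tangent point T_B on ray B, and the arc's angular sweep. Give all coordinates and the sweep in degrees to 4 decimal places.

center=(-24.7463,-14.2790) T_A=(-19.7621,-16.4242) T_B=(-21.9214,-18.9119) sweep=35.3406

bisector direction at 139.0432° = (-0.755204,0.655490)
center distance |VC| = r/sin(θ/2) = 5.426286/sin(72.3297°) = 5.694981
C = V + |VC|·bis = (-24.7463,-14.2790)
T_A = V + ((C−V)·d_A)·d_A = V + 1.7287·d_A = (-19.7621,-16.4242)
T_B = V + ((C−V)·d_B)·d_B = V + 1.7287·d_B = (-21.9214,-18.9119)
sweep = 180° − θ = 35.3406°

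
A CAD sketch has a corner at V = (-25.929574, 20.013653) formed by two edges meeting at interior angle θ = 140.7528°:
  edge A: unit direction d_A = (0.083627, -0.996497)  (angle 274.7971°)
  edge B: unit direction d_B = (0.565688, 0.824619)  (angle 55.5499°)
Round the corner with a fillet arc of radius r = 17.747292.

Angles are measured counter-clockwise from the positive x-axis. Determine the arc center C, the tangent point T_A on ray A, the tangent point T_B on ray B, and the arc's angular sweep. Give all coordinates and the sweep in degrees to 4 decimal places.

center=(-7.7153,15.1922) T_A=(-25.4004,13.7081) T_B=(-22.3500,25.2316) sweep=39.2472

bisector direction at 345.1735° = (0.966705,-0.255893)
center distance |VC| = r/sin(θ/2) = 17.747292/sin(70.3764°) = 18.841629
C = V + |VC|·bis = (-7.7153,15.1922)
T_A = V + ((C−V)·d_A)·d_A = V + 6.3278·d_A = (-25.4004,13.7081)
T_B = V + ((C−V)·d_B)·d_B = V + 6.3278·d_B = (-22.3500,25.2316)
sweep = 180° − θ = 39.2472°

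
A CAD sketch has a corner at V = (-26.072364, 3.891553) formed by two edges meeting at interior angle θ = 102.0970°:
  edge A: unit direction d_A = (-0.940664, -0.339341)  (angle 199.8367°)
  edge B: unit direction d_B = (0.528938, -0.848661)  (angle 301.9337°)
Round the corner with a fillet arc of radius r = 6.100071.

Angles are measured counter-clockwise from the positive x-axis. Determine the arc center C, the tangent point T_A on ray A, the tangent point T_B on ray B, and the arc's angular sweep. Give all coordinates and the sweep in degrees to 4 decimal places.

bisector direction at 250.8852° = (-0.327462,-0.944864)
center distance |VC| = r/sin(θ/2) = 6.100071/sin(51.0485°) = 7.843951
C = V + |VC|·bis = (-28.6410,-3.5199)
T_A = V + ((C−V)·d_A)·d_A = V + 4.9312·d_A = (-30.7110,2.2182)
T_B = V + ((C−V)·d_B)·d_B = V + 4.9312·d_B = (-23.4641,-0.2934)
sweep = 180° − θ = 77.9030°

center=(-28.6410,-3.5199) T_A=(-30.7110,2.2182) T_B=(-23.4641,-0.2934) sweep=77.9030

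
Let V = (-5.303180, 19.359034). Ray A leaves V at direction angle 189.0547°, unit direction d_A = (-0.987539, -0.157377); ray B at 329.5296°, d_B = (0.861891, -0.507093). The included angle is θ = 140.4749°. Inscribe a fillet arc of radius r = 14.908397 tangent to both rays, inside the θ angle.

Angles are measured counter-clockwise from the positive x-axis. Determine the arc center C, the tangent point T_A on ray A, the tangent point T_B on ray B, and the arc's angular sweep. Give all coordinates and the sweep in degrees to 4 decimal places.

bisector direction at 259.2921° = (-0.185801,-0.982587)
center distance |VC| = r/sin(θ/2) = 14.908397/sin(70.2374°) = 15.841426
C = V + |VC|·bis = (-8.2465,3.7934)
T_A = V + ((C−V)·d_A)·d_A = V + 5.3563·d_A = (-10.5928,18.5161)
T_B = V + ((C−V)·d_B)·d_B = V + 5.3563·d_B = (-0.6866,16.6429)
sweep = 180° − θ = 39.5251°

center=(-8.2465,3.7934) T_A=(-10.5928,18.5161) T_B=(-0.6866,16.6429) sweep=39.5251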